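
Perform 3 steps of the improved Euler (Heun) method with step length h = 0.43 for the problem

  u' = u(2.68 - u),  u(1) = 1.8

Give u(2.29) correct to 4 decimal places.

Heun: k1 = f(t_n, u_n); k2 = f(t_n + h, u_n + h·k1); u_{n+1} = u_n + (h/2)·(k1 + k2).
t=1.000000, u=1.800000:
  k1 = f(1.000000, 1.800000) = 1.584000
  k2 = f(1.430000, 2.481120) = 0.493445
  u ← 1.800000 + (0.43/2)·(1.584000 + 0.493445) = 2.246651
t=1.430000, u=2.246651:
  k1 = f(1.430000, 2.246651) = 0.973584
  k2 = f(1.860000, 2.665292) = 0.039201
  u ← 2.246651 + (0.43/2)·(0.973584 + 0.039201) = 2.464400
t=1.860000, u=2.464400:
  k1 = f(1.860000, 2.464400) = 0.531326
  k2 = f(2.290000, 2.692870) = -0.034656
  u ← 2.464400 + (0.43/2)·(0.531326 + (-0.034656)) = 2.571184
u(2.29) ≈ 2.5712

2.5712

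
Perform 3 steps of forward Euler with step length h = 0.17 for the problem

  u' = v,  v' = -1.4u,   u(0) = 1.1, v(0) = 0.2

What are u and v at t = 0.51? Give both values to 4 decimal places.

Euler on (u,v): u_{n+1} = u_n + h·u', v_{n+1} = v_n + h·v'.
0.000000: (1.100000, 0.200000); f=(0.200000, -1.540000) → (1.134000, -0.061800)
0.170000: (1.134000, -0.061800); f=(-0.061800, -1.587600) → (1.123494, -0.331692)
0.340000: (1.123494, -0.331692); f=(-0.331692, -1.572892) → (1.067106, -0.599084)
(u(0.51), v(0.51)) ≈ (1.0671, -0.5991)

1.0671, -0.5991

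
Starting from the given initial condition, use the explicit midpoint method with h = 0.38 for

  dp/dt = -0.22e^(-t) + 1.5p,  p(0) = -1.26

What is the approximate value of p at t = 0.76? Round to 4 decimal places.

-4.0064

Midpoint: k1 = f(t_n, p_n); k2 = f(t_n + h/2, p_n + (h/2)·k1); p_{n+1} = p_n + h·k2.
t=0.000000, p=-1.260000:
  k1 = f(0.000000, -1.260000) = -2.110000
  k2 = f(0.190000, -1.660900) = -2.673281
  p ← -1.260000 + 0.38·(-2.673281) = -2.275847
t=0.380000, p=-2.275847:
  k1 = f(0.380000, -2.275847) = -3.564220
  k2 = f(0.570000, -2.953049) = -4.553988
  p ← -2.275847 + 0.38·(-4.553988) = -4.006362
p(0.76) ≈ -4.0064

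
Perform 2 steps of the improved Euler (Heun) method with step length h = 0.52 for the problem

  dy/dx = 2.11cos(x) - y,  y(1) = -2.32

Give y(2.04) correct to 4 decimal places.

-1.0081

Heun: k1 = f(x_n, y_n); k2 = f(x_n + h, y_n + h·k1); y_{n+1} = y_n + (h/2)·(k1 + k2).
x=1.000000, y=-2.320000:
  k1 = f(1.000000, -2.320000) = 3.460038
  k2 = f(1.520000, -0.520780) = 0.627914
  y ← -2.320000 + (0.52/2)·(3.460038 + 0.627914) = -1.257132
x=1.520000, y=-1.257132:
  k1 = f(1.520000, -1.257132) = 1.364267
  k2 = f(2.040000, -0.547714) = -0.406378
  y ← -1.257132 + (0.52/2)·(1.364267 + (-0.406378)) = -1.008081
y(2.04) ≈ -1.0081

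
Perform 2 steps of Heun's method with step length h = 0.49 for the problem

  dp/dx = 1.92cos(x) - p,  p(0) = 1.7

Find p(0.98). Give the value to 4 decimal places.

Heun: k1 = f(x_n, p_n); k2 = f(x_n + h, p_n + h·k1); p_{n+1} = p_n + (h/2)·(k1 + k2).
x=0.000000, p=1.700000:
  k1 = f(0.000000, 1.700000) = 0.220000
  k2 = f(0.490000, 1.807800) = -0.113721
  p ← 1.700000 + (0.49/2)·(0.220000 + (-0.113721)) = 1.726038
x=0.490000, p=1.726038:
  k1 = f(0.490000, 1.726038) = -0.031959
  k2 = f(0.980000, 1.710378) = -0.640895
  p ← 1.726038 + (0.49/2)·(-0.031959 + (-0.640895)) = 1.561189
p(0.98) ≈ 1.5612

1.5612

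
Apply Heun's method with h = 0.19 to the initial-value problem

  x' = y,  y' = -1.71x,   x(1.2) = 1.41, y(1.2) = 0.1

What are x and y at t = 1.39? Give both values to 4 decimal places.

1.3855, -0.3612

Heun on (x,y): k1 = f(t_n, state_n); k2 = f(t_n + h, state_n + h·k1); state_{n+1} = state_n + (h/2)·(k1 + k2).
1.200000: (1.410000, 0.100000)
  k1 = (0.100000, -2.411100)
  predictor → (1.429000, -0.358109)
  k2 = (-0.358109, -2.443590)
  → (1.385480, -0.361196)
(x(1.39), y(1.39)) ≈ (1.3855, -0.3612)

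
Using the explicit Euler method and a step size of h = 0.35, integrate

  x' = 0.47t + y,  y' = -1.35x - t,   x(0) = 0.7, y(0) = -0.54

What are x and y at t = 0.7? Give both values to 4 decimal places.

Euler on (x,y): x_{n+1} = x_n + h·x', y_{n+1} = y_n + h·y'.
0.000000: (0.700000, -0.540000); f=(-0.540000, -0.945000) → (0.511000, -0.870750)
0.350000: (0.511000, -0.870750); f=(-0.706250, -1.039850) → (0.263812, -1.234698)
(x(0.7), y(0.7)) ≈ (0.2638, -1.2347)

0.2638, -1.2347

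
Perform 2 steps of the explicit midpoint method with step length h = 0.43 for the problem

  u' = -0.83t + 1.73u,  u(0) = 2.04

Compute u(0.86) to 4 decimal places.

7.8866

Midpoint: k1 = f(t_n, u_n); k2 = f(t_n + h/2, u_n + (h/2)·k1); u_{n+1} = u_n + h·k2.
t=0.000000, u=2.040000:
  k1 = f(0.000000, 2.040000) = 3.529200
  k2 = f(0.215000, 2.798778) = 4.663436
  u ← 2.040000 + 0.43·4.663436 = 4.045277
t=0.430000, u=4.045277:
  k1 = f(0.430000, 4.045277) = 6.641430
  k2 = f(0.645000, 5.473185) = 8.933260
  u ← 4.045277 + 0.43·8.933260 = 7.886579
u(0.86) ≈ 7.8866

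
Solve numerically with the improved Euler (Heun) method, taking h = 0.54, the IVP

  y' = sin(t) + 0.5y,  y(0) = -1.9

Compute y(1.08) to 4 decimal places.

-2.6472

Heun: k1 = f(t_n, y_n); k2 = f(t_n + h, y_n + h·k1); y_{n+1} = y_n + (h/2)·(k1 + k2).
t=0.000000, y=-1.900000:
  k1 = f(0.000000, -1.900000) = -0.950000
  k2 = f(0.540000, -2.413000) = -0.692364
  y ← -1.900000 + (0.54/2)·(-0.950000 + (-0.692364)) = -2.343438
t=0.540000, y=-2.343438:
  k1 = f(0.540000, -2.343438) = -0.657583
  k2 = f(1.080000, -2.698533) = -0.467309
  y ← -2.343438 + (0.54/2)·(-0.657583 + (-0.467309)) = -2.647159
y(1.08) ≈ -2.6472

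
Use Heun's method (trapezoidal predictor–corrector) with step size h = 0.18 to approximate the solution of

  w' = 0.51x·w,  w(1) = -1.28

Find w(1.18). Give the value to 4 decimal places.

Heun: k1 = f(x_n, w_n); k2 = f(x_n + h, w_n + h·k1); w_{n+1} = w_n + (h/2)·(k1 + k2).
x=1.000000, w=-1.280000:
  k1 = f(1.000000, -1.280000) = -0.652800
  k2 = f(1.180000, -1.397504) = -0.841018
  w ← -1.280000 + (0.18/2)·(-0.652800 + (-0.841018)) = -1.414444
w(1.18) ≈ -1.4144

-1.4144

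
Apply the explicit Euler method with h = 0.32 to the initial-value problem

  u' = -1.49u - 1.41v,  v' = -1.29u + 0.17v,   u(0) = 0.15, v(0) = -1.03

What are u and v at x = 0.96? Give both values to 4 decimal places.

1.0670, -1.8438

Euler on (u,v): u_{n+1} = u_n + h·u', v_{n+1} = v_n + h·v'.
0.000000: (0.150000, -1.030000); f=(1.228800, -0.368600) → (0.543216, -1.147952)
0.320000: (0.543216, -1.147952); f=(0.809220, -0.895900) → (0.802167, -1.434640)
0.640000: (0.802167, -1.434640); f=(0.827614, -1.278684) → (1.067003, -1.843819)
(u(0.96), v(0.96)) ≈ (1.0670, -1.8438)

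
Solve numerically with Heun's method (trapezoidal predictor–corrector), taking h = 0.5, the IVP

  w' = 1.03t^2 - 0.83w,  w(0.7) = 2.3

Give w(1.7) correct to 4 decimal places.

Heun: k1 = f(t_n, w_n); k2 = f(t_n + h, w_n + h·k1); w_{n+1} = w_n + (h/2)·(k1 + k2).
t=0.700000, w=2.300000:
  k1 = f(0.700000, 2.300000) = -1.404300
  k2 = f(1.200000, 1.597850) = 0.156985
  w ← 2.300000 + (0.5/2)·(-1.404300 + 0.156985) = 1.988171
t=1.200000, w=1.988171:
  k1 = f(1.200000, 1.988171) = -0.166982
  k2 = f(1.700000, 1.904680) = 1.395816
  w ← 1.988171 + (0.5/2)·(-0.166982 + 1.395816) = 2.295379
w(1.7) ≈ 2.2954

2.2954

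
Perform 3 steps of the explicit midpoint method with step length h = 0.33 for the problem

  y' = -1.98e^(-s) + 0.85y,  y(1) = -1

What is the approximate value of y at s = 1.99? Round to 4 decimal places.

-3.0610

Midpoint: k1 = f(s_n, y_n); k2 = f(s_n + h/2, y_n + (h/2)·k1); y_{n+1} = y_n + h·k2.
s=1.000000, y=-1.000000:
  k1 = f(1.000000, -1.000000) = -1.578401
  k2 = f(1.165000, -1.260436) = -1.688978
  y ← -1.000000 + 0.33·(-1.688978) = -1.557363
s=1.330000, y=-1.557363:
  k1 = f(1.330000, -1.557363) = -1.847423
  k2 = f(1.495000, -1.862187) = -2.026872
  y ← -1.557363 + 0.33·(-2.026872) = -2.226230
s=1.660000, y=-2.226230:
  k1 = f(1.660000, -2.226230) = -2.268771
  k2 = f(1.825000, -2.600577) = -2.529702
  y ← -2.226230 + 0.33·(-2.529702) = -3.061032
y(1.99) ≈ -3.0610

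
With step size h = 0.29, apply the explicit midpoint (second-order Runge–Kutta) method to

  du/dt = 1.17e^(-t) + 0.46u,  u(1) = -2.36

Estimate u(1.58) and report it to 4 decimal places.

-2.8596

Midpoint: k1 = f(t_n, u_n); k2 = f(t_n + h/2, u_n + (h/2)·k1); u_{n+1} = u_n + h·k2.
t=1.000000, u=-2.360000:
  k1 = f(1.000000, -2.360000) = -0.655181
  k2 = f(1.145000, -2.455001) = -0.756979
  u ← -2.360000 + 0.29·(-0.756979) = -2.579524
t=1.290000, u=-2.579524:
  k1 = f(1.290000, -2.579524) = -0.864514
  k2 = f(1.435000, -2.704878) = -0.965649
  u ← -2.579524 + 0.29·(-0.965649) = -2.859562
u(1.58) ≈ -2.8596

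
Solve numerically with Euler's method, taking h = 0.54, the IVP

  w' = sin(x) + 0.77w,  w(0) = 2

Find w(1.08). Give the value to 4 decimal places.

4.2866

Euler: w_{n+1} = w_n + h·f(x_n, w_n).
x=0.000000, w=2.000000: f=1.540000 → w ← 2.000000 + 0.54·1.540000 = 2.831600
x=0.540000, w=2.831600: f=2.694468 → w ← 2.831600 + 0.54·2.694468 = 4.286613
w(1.08) ≈ 4.2866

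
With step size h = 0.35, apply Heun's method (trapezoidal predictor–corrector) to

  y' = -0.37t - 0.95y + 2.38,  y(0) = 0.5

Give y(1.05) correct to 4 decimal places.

1.5943

Heun: k1 = f(t_n, y_n); k2 = f(t_n + h, y_n + h·k1); y_{n+1} = y_n + (h/2)·(k1 + k2).
t=0.000000, y=0.500000:
  k1 = f(0.000000, 0.500000) = 1.905000
  k2 = f(0.350000, 1.166750) = 1.142088
  y ← 0.500000 + (0.35/2)·(1.905000 + 1.142088) = 1.033240
t=0.350000, y=1.033240:
  k1 = f(0.350000, 1.033240) = 1.268922
  k2 = f(0.700000, 1.477363) = 0.717505
  y ← 1.033240 + (0.35/2)·(1.268922 + 0.717505) = 1.380865
t=0.700000, y=1.380865:
  k1 = f(0.700000, 1.380865) = 0.809178
  k2 = f(1.050000, 1.664077) = 0.410626
  y ← 1.380865 + (0.35/2)·(0.809178 + 0.410626) = 1.594331
y(1.05) ≈ 1.5943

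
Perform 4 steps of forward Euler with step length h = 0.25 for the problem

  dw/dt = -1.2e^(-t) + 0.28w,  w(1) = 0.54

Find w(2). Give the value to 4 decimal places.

Euler: w_{n+1} = w_n + h·f(t_n, w_n).
t=1.000000, w=0.540000: f=-0.290255 → w ← 0.540000 + 0.25·(-0.290255) = 0.467436
t=1.250000, w=0.467436: f=-0.212924 → w ← 0.467436 + 0.25·(-0.212924) = 0.414205
t=1.500000, w=0.414205: f=-0.151779 → w ← 0.414205 + 0.25·(-0.151779) = 0.376261
t=1.750000, w=0.376261: f=-0.103176 → w ← 0.376261 + 0.25·(-0.103176) = 0.350467
w(2) ≈ 0.3505

0.3505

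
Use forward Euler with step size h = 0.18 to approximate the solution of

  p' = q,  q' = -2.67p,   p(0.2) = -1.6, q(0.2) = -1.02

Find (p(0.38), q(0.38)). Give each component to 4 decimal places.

Euler on (p,q): p_{n+1} = p_n + h·p', q_{n+1} = q_n + h·q'.
0.200000: (-1.600000, -1.020000); f=(-1.020000, 4.272000) → (-1.783600, -0.251040)
(p(0.38), q(0.38)) ≈ (-1.7836, -0.2510)

-1.7836, -0.2510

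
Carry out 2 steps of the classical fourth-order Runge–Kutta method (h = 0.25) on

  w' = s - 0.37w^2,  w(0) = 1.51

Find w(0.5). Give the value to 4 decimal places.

1.2877

RK4: k1 = f(s_n, w_n); k2 = f(s_n + h/2, w_n + (h/2)·k1); k3 = f(s_n + h/2, w_n + (h/2)·k2); k4 = f(s_n + h, w_n + h·k3); w_{n+1} = w_n + (h/6)·(k1 + 2k2 + 2k3 + k4).
s=0.000000, w=1.510000:
  k1 = f(0.000000, 1.510000) = -0.843637
  k2 = f(0.125000, 1.404545) = -0.604917
  k3 = f(0.125000, 1.434385) = -0.636261
  k4 = f(0.250000, 1.350935) = -0.425259
  w ← 1.510000 + (0.25/6)·(k1 + 2k2 + 2k3 + k4) = 1.353698
s=0.250000, w=1.353698:
  k1 = f(0.250000, 1.353698) = -0.428024
  k2 = f(0.375000, 1.300195) = -0.250487
  k3 = f(0.375000, 1.322387) = -0.272022
  k4 = f(0.500000, 1.285692) = -0.111612
  w ← 1.353698 + (0.25/6)·(k1 + 2k2 + 2k3 + k4) = 1.287671
w(0.5) ≈ 1.2877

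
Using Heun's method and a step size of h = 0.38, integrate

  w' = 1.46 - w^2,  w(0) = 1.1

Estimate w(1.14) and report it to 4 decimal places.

1.1944

Heun: k1 = f(t_n, w_n); k2 = f(t_n + h, w_n + h·k1); w_{n+1} = w_n + (h/2)·(k1 + k2).
t=0.000000, w=1.100000:
  k1 = f(0.000000, 1.100000) = 0.250000
  k2 = f(0.380000, 1.195000) = 0.031975
  w ← 1.100000 + (0.38/2)·(0.250000 + 0.031975) = 1.153575
t=0.380000, w=1.153575:
  k1 = f(0.380000, 1.153575) = 0.129264
  k2 = f(0.760000, 1.202696) = 0.013523
  w ← 1.153575 + (0.38/2)·(0.129264 + 0.013523) = 1.180705
t=0.760000, w=1.180705:
  k1 = f(0.760000, 1.180705) = 0.065936
  k2 = f(1.140000, 1.205761) = 0.006141
  w ← 1.180705 + (0.38/2)·(0.065936 + 0.006141) = 1.194400
w(1.14) ≈ 1.1944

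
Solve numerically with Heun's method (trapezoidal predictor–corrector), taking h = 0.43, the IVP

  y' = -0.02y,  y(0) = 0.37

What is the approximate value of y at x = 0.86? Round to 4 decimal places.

Heun: k1 = f(x_n, y_n); k2 = f(x_n + h, y_n + h·k1); y_{n+1} = y_n + (h/2)·(k1 + k2).
x=0.000000, y=0.370000:
  k1 = f(0.000000, 0.370000) = -0.007400
  k2 = f(0.430000, 0.366818) = -0.007336
  y ← 0.370000 + (0.43/2)·(-0.007400 + (-0.007336)) = 0.366832
x=0.430000, y=0.366832:
  k1 = f(0.430000, 0.366832) = -0.007337
  k2 = f(0.860000, 0.363677) = -0.007274
  y ← 0.366832 + (0.43/2)·(-0.007337 + (-0.007274)) = 0.363690
y(0.86) ≈ 0.3637

0.3637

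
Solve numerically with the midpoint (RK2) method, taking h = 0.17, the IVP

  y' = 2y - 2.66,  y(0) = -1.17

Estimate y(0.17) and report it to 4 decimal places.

Midpoint: k1 = f(x_n, y_n); k2 = f(x_n + h/2, y_n + (h/2)·k1); y_{n+1} = y_n + h·k2.
x=0.000000, y=-1.170000:
  k1 = f(0.000000, -1.170000) = -5.000000
  k2 = f(0.085000, -1.595000) = -5.850000
  y ← -1.170000 + 0.17·(-5.850000) = -2.164500
y(0.17) ≈ -2.1645

-2.1645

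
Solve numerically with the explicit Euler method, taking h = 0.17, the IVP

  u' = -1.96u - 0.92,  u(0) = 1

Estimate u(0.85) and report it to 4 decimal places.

Euler: u_{n+1} = u_n + h·f(x_n, u_n).
x=0.000000, u=1.000000: f=-2.880000 → u ← 1.000000 + 0.17·(-2.880000) = 0.510400
x=0.170000, u=0.510400: f=-1.920384 → u ← 0.510400 + 0.17·(-1.920384) = 0.183935
x=0.340000, u=0.183935: f=-1.280512 → u ← 0.183935 + 0.17·(-1.280512) = -0.033752
x=0.510000, u=-0.033752: f=-0.853845 → u ← -0.033752 + 0.17·(-0.853845) = -0.178906
x=0.680000, u=-0.178906: f=-0.569344 → u ← -0.178906 + 0.17·(-0.569344) = -0.275695
u(0.85) ≈ -0.2757

-0.2757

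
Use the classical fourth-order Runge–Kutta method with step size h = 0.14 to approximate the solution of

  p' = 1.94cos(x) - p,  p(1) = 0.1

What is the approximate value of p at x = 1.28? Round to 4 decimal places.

RK4: k1 = f(x_n, p_n); k2 = f(x_n + h/2, p_n + (h/2)·k1); k3 = f(x_n + h/2, p_n + (h/2)·k2); k4 = f(x_n + h, p_n + h·k3); p_{n+1} = p_n + (h/6)·(k1 + 2k2 + 2k3 + k4).
x=1.000000, p=0.100000:
  k1 = f(1.000000, 0.100000) = 0.948186
  k2 = f(1.070000, 0.166373) = 0.765068
  k3 = f(1.070000, 0.153555) = 0.777886
  k4 = f(1.140000, 0.208904) = 0.601229
  p ← 0.100000 + (0.14/6)·(k1 + 2k2 + 2k3 + k4) = 0.208158
x=1.140000, p=0.208158:
  k1 = f(1.140000, 0.208158) = 0.601976
  k2 = f(1.210000, 0.250296) = 0.434562
  k3 = f(1.210000, 0.238577) = 0.446281
  k4 = f(1.280000, 0.270637) = 0.285591
  p ← 0.208158 + (0.14/6)·(k1 + 2k2 + 2k3 + k4) = 0.269973
p(1.28) ≈ 0.2700

0.2700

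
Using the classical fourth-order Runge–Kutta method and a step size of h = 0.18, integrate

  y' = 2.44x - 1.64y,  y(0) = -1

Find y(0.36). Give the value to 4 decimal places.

-0.4230

RK4: k1 = f(x_n, y_n); k2 = f(x_n + h/2, y_n + (h/2)·k1); k3 = f(x_n + h/2, y_n + (h/2)·k2); k4 = f(x_n + h, y_n + h·k3); y_{n+1} = y_n + (h/6)·(k1 + 2k2 + 2k3 + k4).
x=0.000000, y=-1.000000:
  k1 = f(0.000000, -1.000000) = 1.640000
  k2 = f(0.090000, -0.852400) = 1.617536
  k3 = f(0.090000, -0.854422) = 1.620852
  k4 = f(0.180000, -0.708247) = 1.600725
  y ← -1.000000 + (0.18/6)·(k1 + 2k2 + 2k3 + k4) = -0.708475
x=0.180000, y=-0.708475:
  k1 = f(0.180000, -0.708475) = 1.601099
  k2 = f(0.270000, -0.564376) = 1.584377
  k3 = f(0.270000, -0.565881) = 1.586845
  k4 = f(0.360000, -0.422843) = 1.571862
  y ← -0.708475 + (0.18/6)·(k1 + 2k2 + 2k3 + k4) = -0.423013
y(0.36) ≈ -0.4230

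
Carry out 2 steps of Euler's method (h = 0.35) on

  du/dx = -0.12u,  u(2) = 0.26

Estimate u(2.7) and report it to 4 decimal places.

0.2386

Euler: u_{n+1} = u_n + h·f(x_n, u_n).
x=2.000000, u=0.260000: f=-0.031200 → u ← 0.260000 + 0.35·(-0.031200) = 0.249080
x=2.350000, u=0.249080: f=-0.029890 → u ← 0.249080 + 0.35·(-0.029890) = 0.238619
u(2.7) ≈ 0.2386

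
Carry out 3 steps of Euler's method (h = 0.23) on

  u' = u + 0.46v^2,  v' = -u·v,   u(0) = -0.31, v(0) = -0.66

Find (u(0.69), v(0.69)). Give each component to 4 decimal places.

Euler on (u,v): u_{n+1} = u_n + h·u', v_{n+1} = v_n + h·v'.
0.000000: (-0.310000, -0.660000); f=(-0.109624, -0.204600) → (-0.335214, -0.707058)
0.230000: (-0.335214, -0.707058); f=(-0.105245, -0.237015) → (-0.359420, -0.761572)
0.460000: (-0.359420, -0.761572); f=(-0.092624, -0.273724) → (-0.380723, -0.824528)
(u(0.69), v(0.69)) ≈ (-0.3807, -0.8245)

-0.3807, -0.8245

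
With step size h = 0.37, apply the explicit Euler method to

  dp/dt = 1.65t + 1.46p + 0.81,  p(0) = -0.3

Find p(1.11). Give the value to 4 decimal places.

1.1758

Euler: p_{n+1} = p_n + h·f(t_n, p_n).
t=0.000000, p=-0.300000: f=0.372000 → p ← -0.300000 + 0.37·0.372000 = -0.162360
t=0.370000, p=-0.162360: f=1.183454 → p ← -0.162360 + 0.37·1.183454 = 0.275518
t=0.740000, p=0.275518: f=2.433256 → p ← 0.275518 + 0.37·2.433256 = 1.175823
p(1.11) ≈ 1.1758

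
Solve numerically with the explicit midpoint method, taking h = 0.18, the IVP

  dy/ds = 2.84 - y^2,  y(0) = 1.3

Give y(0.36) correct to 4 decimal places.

Midpoint: k1 = f(s_n, y_n); k2 = f(s_n + h/2, y_n + (h/2)·k1); y_{n+1} = y_n + h·k2.
s=0.000000, y=1.300000:
  k1 = f(0.000000, 1.300000) = 1.150000
  k2 = f(0.090000, 1.403500) = 0.870188
  y ← 1.300000 + 0.18·0.870188 = 1.456634
s=0.180000, y=1.456634:
  k1 = f(0.180000, 1.456634) = 0.718218
  k2 = f(0.270000, 1.521273) = 0.525727
  y ← 1.456634 + 0.18·0.525727 = 1.551265
y(0.36) ≈ 1.5513

1.5513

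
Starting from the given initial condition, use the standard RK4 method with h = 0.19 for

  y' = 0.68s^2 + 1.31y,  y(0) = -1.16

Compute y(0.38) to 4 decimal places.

RK4: k1 = f(s_n, y_n); k2 = f(s_n + h/2, y_n + (h/2)·k1); k3 = f(s_n + h/2, y_n + (h/2)·k2); k4 = f(s_n + h, y_n + h·k3); y_{n+1} = y_n + (h/6)·(k1 + 2k2 + 2k3 + k4).
s=0.000000, y=-1.160000:
  k1 = f(0.000000, -1.160000) = -1.519600
  k2 = f(0.095000, -1.304362) = -1.702577
  k3 = f(0.095000, -1.321745) = -1.725349
  k4 = f(0.190000, -1.487816) = -1.924491
  y ← -1.160000 + (0.19/6)·(k1 + 2k2 + 2k3 + k4) = -1.486165
s=0.190000, y=-1.486165:
  k1 = f(0.190000, -1.486165) = -1.922328
  k2 = f(0.285000, -1.668786) = -2.130877
  k3 = f(0.285000, -1.688598) = -2.156831
  k4 = f(0.380000, -1.895963) = -2.385519
  y ← -1.486165 + (0.19/6)·(k1 + 2k2 + 2k3 + k4) = -1.894135
y(0.38) ≈ -1.8941

-1.8941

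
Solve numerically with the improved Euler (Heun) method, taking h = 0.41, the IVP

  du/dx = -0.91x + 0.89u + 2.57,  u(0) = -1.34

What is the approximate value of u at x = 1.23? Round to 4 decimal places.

Heun: k1 = f(x_n, u_n); k2 = f(x_n + h, u_n + h·k1); u_{n+1} = u_n + (h/2)·(k1 + k2).
x=0.000000, u=-1.340000:
  k1 = f(0.000000, -1.340000) = 1.377400
  k2 = f(0.410000, -0.775266) = 1.506913
  u ← -1.340000 + (0.41/2)·(1.377400 + 1.506913) = -0.748716
x=0.410000, u=-0.748716:
  k1 = f(0.410000, -0.748716) = 1.530543
  k2 = f(0.820000, -0.121193) = 1.715938
  u ← -0.748716 + (0.41/2)·(1.530543 + 1.715938) = -0.083187
x=0.820000, u=-0.083187:
  k1 = f(0.820000, -0.083187) = 1.749763
  k2 = f(1.230000, 0.634216) = 2.015152
  u ← -0.083187 + (0.41/2)·(1.749763 + 2.015152) = 0.688621
u(1.23) ≈ 0.6886

0.6886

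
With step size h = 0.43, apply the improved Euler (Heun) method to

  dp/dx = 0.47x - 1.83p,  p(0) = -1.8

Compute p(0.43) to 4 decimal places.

Heun: k1 = f(x_n, p_n); k2 = f(x_n + h, p_n + h·k1); p_{n+1} = p_n + (h/2)·(k1 + k2).
x=0.000000, p=-1.800000:
  k1 = f(0.000000, -1.800000) = 3.294000
  k2 = f(0.430000, -0.383580) = 0.904051
  p ← -1.800000 + (0.43/2)·(3.294000 + 0.904051) = -0.897419
p(0.43) ≈ -0.8974

-0.8974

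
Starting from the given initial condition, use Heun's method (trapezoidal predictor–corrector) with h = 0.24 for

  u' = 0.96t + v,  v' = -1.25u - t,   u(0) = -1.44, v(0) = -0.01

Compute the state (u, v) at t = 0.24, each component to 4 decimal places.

Heun on (u,v): k1 = f(t_n, state_n); k2 = f(t_n + h, state_n + h·k1); state_{n+1} = state_n + (h/2)·(k1 + k2).
0.000000: (-1.440000, -0.010000)
  k1 = (-0.010000, 1.800000)
  predictor → (-1.442400, 0.422000)
  k2 = (0.652400, 1.563000)
  → (-1.362912, 0.393560)
(u(0.24), v(0.24)) ≈ (-1.3629, 0.3936)

-1.3629, 0.3936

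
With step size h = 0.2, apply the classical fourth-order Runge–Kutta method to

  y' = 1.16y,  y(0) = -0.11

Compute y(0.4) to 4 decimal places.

-0.1749

RK4: k1 = f(x_n, y_n); k2 = f(x_n + h/2, y_n + (h/2)·k1); k3 = f(x_n + h/2, y_n + (h/2)·k2); k4 = f(x_n + h, y_n + h·k3); y_{n+1} = y_n + (h/6)·(k1 + 2k2 + 2k3 + k4).
x=0.000000, y=-0.110000:
  k1 = f(0.000000, -0.110000) = -0.127600
  k2 = f(0.100000, -0.122760) = -0.142402
  k3 = f(0.100000, -0.124240) = -0.144119
  k4 = f(0.200000, -0.138824) = -0.161036
  y ← -0.110000 + (0.2/6)·(k1 + 2k2 + 2k3 + k4) = -0.138723
x=0.200000, y=-0.138723:
  k1 = f(0.200000, -0.138723) = -0.160918
  k2 = f(0.300000, -0.154814) = -0.179585
  k3 = f(0.300000, -0.156681) = -0.181750
  k4 = f(0.400000, -0.175073) = -0.203084
  y ← -0.138723 + (0.2/6)·(k1 + 2k2 + 2k3 + k4) = -0.174945
y(0.4) ≈ -0.1749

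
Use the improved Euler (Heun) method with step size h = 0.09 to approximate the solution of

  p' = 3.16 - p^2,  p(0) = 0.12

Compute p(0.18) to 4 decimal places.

Heun: k1 = f(t_n, p_n); k2 = f(t_n + h, p_n + h·k1); p_{n+1} = p_n + (h/2)·(k1 + k2).
t=0.000000, p=0.120000:
  k1 = f(0.000000, 0.120000) = 3.145600
  k2 = f(0.090000, 0.403104) = 2.997507
  p ← 0.120000 + (0.09/2)·(3.145600 + 2.997507) = 0.396440
t=0.090000, p=0.396440:
  k1 = f(0.090000, 0.396440) = 3.002835
  k2 = f(0.180000, 0.666695) = 2.715518
  p ← 0.396440 + (0.09/2)·(3.002835 + 2.715518) = 0.653766
p(0.18) ≈ 0.6538

0.6538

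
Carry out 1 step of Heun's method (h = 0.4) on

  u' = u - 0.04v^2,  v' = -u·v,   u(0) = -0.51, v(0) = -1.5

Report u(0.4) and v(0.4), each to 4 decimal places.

-0.8061, -1.9239

Heun on (u,v): k1 = f(s_n, state_n); k2 = f(s_n + h, state_n + h·k1); state_{n+1} = state_n + (h/2)·(k1 + k2).
0.000000: (-0.510000, -1.500000)
  k1 = (-0.600000, -0.765000)
  predictor → (-0.750000, -1.806000)
  k2 = (-0.880465, -1.354500)
  → (-0.806093, -1.923900)
(u(0.4), v(0.4)) ≈ (-0.8061, -1.9239)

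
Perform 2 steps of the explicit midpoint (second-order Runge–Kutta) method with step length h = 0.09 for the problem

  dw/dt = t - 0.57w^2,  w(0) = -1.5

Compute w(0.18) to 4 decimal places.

Midpoint: k1 = f(t_n, w_n); k2 = f(t_n + h/2, w_n + (h/2)·k1); w_{n+1} = w_n + h·k2.
t=0.000000, w=-1.500000:
  k1 = f(0.000000, -1.500000) = -1.282500
  k2 = f(0.045000, -1.557713) = -1.338087
  w ← -1.500000 + 0.09·(-1.338087) = -1.620428
t=0.090000, w=-1.620428:
  k1 = f(0.090000, -1.620428) = -1.406698
  k2 = f(0.135000, -1.683729) = -1.480918
  w ← -1.620428 + 0.09·(-1.480918) = -1.753710
w(0.18) ≈ -1.7537

-1.7537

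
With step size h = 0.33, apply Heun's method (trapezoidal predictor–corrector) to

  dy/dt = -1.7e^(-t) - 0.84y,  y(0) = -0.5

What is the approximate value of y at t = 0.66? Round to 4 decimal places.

Heun: k1 = f(t_n, y_n); k2 = f(t_n + h, y_n + h·k1); y_{n+1} = y_n + (h/2)·(k1 + k2).
t=0.000000, y=-0.500000:
  k1 = f(0.000000, -0.500000) = -1.280000
  k2 = f(0.330000, -0.922400) = -0.447354
  y ← -0.500000 + (0.33/2)·(-1.280000 + (-0.447354)) = -0.785013
t=0.330000, y=-0.785013:
  k1 = f(0.330000, -0.785013) = -0.562759
  k2 = f(0.660000, -0.970724) = -0.063239
  y ← -0.785013 + (0.33/2)·(-0.562759 + (-0.063239)) = -0.888303
y(0.66) ≈ -0.8883

-0.8883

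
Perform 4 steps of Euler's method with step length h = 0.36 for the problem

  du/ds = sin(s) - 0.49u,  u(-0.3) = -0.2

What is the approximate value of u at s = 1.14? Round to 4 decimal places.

0.2373

Euler: u_{n+1} = u_n + h·f(s_n, u_n).
s=-0.300000, u=-0.200000: f=-0.197520 → u ← -0.200000 + 0.36·(-0.197520) = -0.271107
s=0.060000, u=-0.271107: f=0.192807 → u ← -0.271107 + 0.36·0.192807 = -0.201697
s=0.420000, u=-0.201697: f=0.506592 → u ← -0.201697 + 0.36·0.506592 = -0.019324
s=0.780000, u=-0.019324: f=0.712748 → u ← -0.019324 + 0.36·0.712748 = 0.237266
u(1.14) ≈ 0.2373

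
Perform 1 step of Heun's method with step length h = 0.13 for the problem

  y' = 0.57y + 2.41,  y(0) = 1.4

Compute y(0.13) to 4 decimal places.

1.8325

Heun: k1 = f(t_n, y_n); k2 = f(t_n + h, y_n + h·k1); y_{n+1} = y_n + (h/2)·(k1 + k2).
t=0.000000, y=1.400000:
  k1 = f(0.000000, 1.400000) = 3.208000
  k2 = f(0.130000, 1.817040) = 3.445713
  y ← 1.400000 + (0.13/2)·(3.208000 + 3.445713) = 1.832491
y(0.13) ≈ 1.8325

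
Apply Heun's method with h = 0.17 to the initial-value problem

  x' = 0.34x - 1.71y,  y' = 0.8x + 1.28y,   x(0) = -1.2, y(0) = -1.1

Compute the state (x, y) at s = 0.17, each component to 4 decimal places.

-0.8838, -1.5293

Heun on (x,y): k1 = f(s_n, state_n); k2 = f(s_n + h, state_n + h·k1); state_{n+1} = state_n + (h/2)·(k1 + k2).
0.000000: (-1.200000, -1.100000)
  k1 = (1.473000, -2.368000)
  predictor → (-0.949590, -1.502560)
  k2 = (2.246517, -2.682949)
  → (-0.883841, -1.529331)
(x(0.17), y(0.17)) ≈ (-0.8838, -1.5293)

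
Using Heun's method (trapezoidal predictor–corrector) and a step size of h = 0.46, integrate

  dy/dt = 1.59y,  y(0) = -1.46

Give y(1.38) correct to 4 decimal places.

Heun: k1 = f(t_n, y_n); k2 = f(t_n + h, y_n + h·k1); y_{n+1} = y_n + (h/2)·(k1 + k2).
t=0.000000, y=-1.460000:
  k1 = f(0.000000, -1.460000) = -2.321400
  k2 = f(0.460000, -2.527844) = -4.019272
  y ← -1.460000 + (0.46/2)·(-2.321400 + (-4.019272)) = -2.918355
t=0.460000, y=-2.918355:
  k1 = f(0.460000, -2.918355) = -4.640184
  k2 = f(0.920000, -5.052839) = -8.034014
  y ← -2.918355 + (0.46/2)·(-4.640184 + (-8.034014)) = -5.833420
t=0.920000, y=-5.833420:
  k1 = f(0.920000, -5.833420) = -9.275138
  k2 = f(1.380000, -10.099983) = -16.058974
  y ← -5.833420 + (0.46/2)·(-9.275138 + (-16.058974)) = -11.660266
y(1.38) ≈ -11.6603

-11.6603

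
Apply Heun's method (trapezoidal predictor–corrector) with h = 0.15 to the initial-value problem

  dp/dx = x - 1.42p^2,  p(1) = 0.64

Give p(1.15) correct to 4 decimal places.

Heun: k1 = f(x_n, p_n); k2 = f(x_n + h, p_n + h·k1); p_{n+1} = p_n + (h/2)·(k1 + k2).
x=1.000000, p=0.640000:
  k1 = f(1.000000, 0.640000) = 0.418368
  k2 = f(1.150000, 0.702755) = 0.448712
  p ← 0.640000 + (0.15/2)·(0.418368 + 0.448712) = 0.705031
p(1.15) ≈ 0.7050

0.7050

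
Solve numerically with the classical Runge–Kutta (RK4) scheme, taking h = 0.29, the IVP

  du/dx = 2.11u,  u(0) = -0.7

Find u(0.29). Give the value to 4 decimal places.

RK4: k1 = f(x_n, u_n); k2 = f(x_n + h/2, u_n + (h/2)·k1); k3 = f(x_n + h/2, u_n + (h/2)·k2); k4 = f(x_n + h, u_n + h·k3); u_{n+1} = u_n + (h/6)·(k1 + 2k2 + 2k3 + k4).
x=0.000000, u=-0.700000:
  k1 = f(0.000000, -0.700000) = -1.477000
  k2 = f(0.145000, -0.914165) = -1.928888
  k3 = f(0.145000, -0.979689) = -2.067143
  k4 = f(0.290000, -1.299472) = -2.741885
  u ← -0.700000 + (0.29/6)·(k1 + 2k2 + 2k3 + k4) = -1.290196
u(0.29) ≈ -1.2902

-1.2902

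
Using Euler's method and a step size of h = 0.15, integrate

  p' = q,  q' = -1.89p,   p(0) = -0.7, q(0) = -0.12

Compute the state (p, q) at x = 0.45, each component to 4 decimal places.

-0.6639, 0.4822

Euler on (p,q): p_{n+1} = p_n + h·p', q_{n+1} = q_n + h·q'.
0.000000: (-0.700000, -0.120000); f=(-0.120000, 1.323000) → (-0.718000, 0.078450)
0.150000: (-0.718000, 0.078450); f=(0.078450, 1.357020) → (-0.706232, 0.282003)
0.300000: (-0.706232, 0.282003); f=(0.282003, 1.334779) → (-0.663932, 0.482220)
(p(0.45), q(0.45)) ≈ (-0.6639, 0.4822)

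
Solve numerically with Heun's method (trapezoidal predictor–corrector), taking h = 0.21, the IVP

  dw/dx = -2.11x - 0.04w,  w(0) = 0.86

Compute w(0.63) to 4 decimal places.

Heun: k1 = f(x_n, w_n); k2 = f(x_n + h, w_n + h·k1); w_{n+1} = w_n + (h/2)·(k1 + k2).
x=0.000000, w=0.860000:
  k1 = f(0.000000, 0.860000) = -0.034400
  k2 = f(0.210000, 0.852776) = -0.477211
  w ← 0.860000 + (0.21/2)·(-0.034400 + (-0.477211)) = 0.806281
x=0.210000, w=0.806281:
  k1 = f(0.210000, 0.806281) = -0.475351
  k2 = f(0.420000, 0.706457) = -0.914458
  w ← 0.806281 + (0.21/2)·(-0.475351 + (-0.914458)) = 0.660351
x=0.420000, w=0.660351:
  k1 = f(0.420000, 0.660351) = -0.912614
  k2 = f(0.630000, 0.468702) = -1.348048
  w ← 0.660351 + (0.21/2)·(-0.912614 + (-1.348048)) = 0.422981
w(0.63) ≈ 0.4230

0.4230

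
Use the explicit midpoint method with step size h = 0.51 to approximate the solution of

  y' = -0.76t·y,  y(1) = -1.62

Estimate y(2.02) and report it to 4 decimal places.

-0.5082

Midpoint: k1 = f(t_n, y_n); k2 = f(t_n + h/2, y_n + (h/2)·k1); y_{n+1} = y_n + h·k2.
t=1.000000, y=-1.620000:
  k1 = f(1.000000, -1.620000) = 1.231200
  k2 = f(1.255000, -1.306044) = 1.245705
  y ← -1.620000 + 0.51·1.245705 = -0.984691
t=1.510000, y=-0.984691:
  k1 = f(1.510000, -0.984691) = 1.130031
  k2 = f(1.765000, -0.696533) = 0.934329
  y ← -0.984691 + 0.51·0.934329 = -0.508183
y(2.02) ≈ -0.5082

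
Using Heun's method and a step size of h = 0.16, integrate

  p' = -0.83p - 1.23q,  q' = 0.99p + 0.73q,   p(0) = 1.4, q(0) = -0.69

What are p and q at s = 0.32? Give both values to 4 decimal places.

Heun on (p,q): k1 = f(s_n, state_n); k2 = f(s_n + h, state_n + h·k1); state_{n+1} = state_n + (h/2)·(k1 + k2).
0.000000: (1.400000, -0.690000)
  k1 = (-0.313300, 0.882300)
  predictor → (1.349872, -0.548832)
  k2 = (-0.445330, 0.935726)
  → (1.339310, -0.544558)
0.160000: (1.339310, -0.544558)
  k1 = (-0.441821, 0.928389)
  predictor → (1.268618, -0.396016)
  k2 = (-0.565854, 0.966841)
  → (1.258696, -0.392940)
(p(0.32), q(0.32)) ≈ (1.2587, -0.3929)

1.2587, -0.3929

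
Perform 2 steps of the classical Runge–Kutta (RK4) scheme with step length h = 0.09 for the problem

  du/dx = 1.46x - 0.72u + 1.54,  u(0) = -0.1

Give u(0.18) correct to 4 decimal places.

RK4: k1 = f(x_n, u_n); k2 = f(x_n + h/2, u_n + (h/2)·k1); k3 = f(x_n + h/2, u_n + (h/2)·k2); k4 = f(x_n + h, u_n + h·k3); u_{n+1} = u_n + (h/6)·(k1 + 2k2 + 2k3 + k4).
x=0.000000, u=-0.100000:
  k1 = f(0.000000, -0.100000) = 1.612000
  k2 = f(0.045000, -0.027460) = 1.625471
  k3 = f(0.045000, -0.026854) = 1.625035
  k4 = f(0.090000, 0.046253) = 1.638098
  u ← -0.100000 + (0.09/6)·(k1 + 2k2 + 2k3 + k4) = 0.046267
x=0.090000, u=0.046267:
  k1 = f(0.090000, 0.046267) = 1.638088
  k2 = f(0.135000, 0.119981) = 1.650714
  k3 = f(0.135000, 0.120549) = 1.650305
  k4 = f(0.180000, 0.194794) = 1.662548
  u ← 0.046267 + (0.09/6)·(k1 + 2k2 + 2k3 + k4) = 0.194807
u(0.18) ≈ 0.1948

0.1948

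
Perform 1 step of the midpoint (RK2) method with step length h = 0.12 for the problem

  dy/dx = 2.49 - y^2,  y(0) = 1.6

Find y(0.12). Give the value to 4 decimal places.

1.5932

Midpoint: k1 = f(x_n, y_n); k2 = f(x_n + h/2, y_n + (h/2)·k1); y_{n+1} = y_n + h·k2.
x=0.000000, y=1.600000:
  k1 = f(0.000000, 1.600000) = -0.070000
  k2 = f(0.060000, 1.595800) = -0.056578
  y ← 1.600000 + 0.12·(-0.056578) = 1.593211
y(0.12) ≈ 1.5932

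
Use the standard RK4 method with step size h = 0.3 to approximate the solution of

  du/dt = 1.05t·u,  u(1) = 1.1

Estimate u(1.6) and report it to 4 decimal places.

RK4: k1 = f(t_n, u_n); k2 = f(t_n + h/2, u_n + (h/2)·k1); k3 = f(t_n + h/2, u_n + (h/2)·k2); k4 = f(t_n + h, u_n + h·k3); u_{n+1} = u_n + (h/6)·(k1 + 2k2 + 2k3 + k4).
t=1.000000, u=1.100000:
  k1 = f(1.000000, 1.100000) = 1.155000
  k2 = f(1.150000, 1.273250) = 1.537449
  k3 = f(1.150000, 1.330617) = 1.606721
  k4 = f(1.300000, 1.582016) = 2.159452
  u ← 1.100000 + (0.3/6)·(k1 + 2k2 + 2k3 + k4) = 1.580140
t=1.300000, u=1.580140:
  k1 = f(1.300000, 1.580140) = 2.156891
  k2 = f(1.450000, 1.903673) = 2.898342
  k3 = f(1.450000, 2.014891) = 3.067671
  k4 = f(1.600000, 2.500441) = 4.200741
  u ← 1.580140 + (0.3/6)·(k1 + 2k2 + 2k3 + k4) = 2.494623
u(1.6) ≈ 2.4946

2.4946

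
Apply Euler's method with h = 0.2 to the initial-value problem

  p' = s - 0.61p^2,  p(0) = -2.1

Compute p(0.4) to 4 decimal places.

-3.4470

Euler: p_{n+1} = p_n + h·f(s_n, p_n).
s=0.000000, p=-2.100000: f=-2.690100 → p ← -2.100000 + 0.2·(-2.690100) = -2.638020
s=0.200000, p=-2.638020: f=-4.045081 → p ← -2.638020 + 0.2·(-4.045081) = -3.447036
p(0.4) ≈ -3.4470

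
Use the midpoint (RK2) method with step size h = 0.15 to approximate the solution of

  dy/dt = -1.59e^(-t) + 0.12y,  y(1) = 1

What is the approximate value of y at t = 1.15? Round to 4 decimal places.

0.9360

Midpoint: k1 = f(t_n, y_n); k2 = f(t_n + h/2, y_n + (h/2)·k1); y_{n+1} = y_n + h·k2.
t=1.000000, y=1.000000:
  k1 = f(1.000000, 1.000000) = -0.464928
  k2 = f(1.075000, 0.965130) = -0.426848
  y ← 1.000000 + 0.15·(-0.426848) = 0.935973
y(1.15) ≈ 0.9360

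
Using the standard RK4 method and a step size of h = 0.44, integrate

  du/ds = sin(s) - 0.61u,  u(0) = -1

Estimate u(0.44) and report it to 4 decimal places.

-0.6774

RK4: k1 = f(s_n, u_n); k2 = f(s_n + h/2, u_n + (h/2)·k1); k3 = f(s_n + h/2, u_n + (h/2)·k2); k4 = f(s_n + h, u_n + h·k3); u_{n+1} = u_n + (h/6)·(k1 + 2k2 + 2k3 + k4).
s=0.000000, u=-1.000000:
  k1 = f(0.000000, -1.000000) = 0.610000
  k2 = f(0.220000, -0.865800) = 0.746368
  k3 = f(0.220000, -0.835799) = 0.728067
  k4 = f(0.440000, -0.679650) = 0.840526
  u ← -1.000000 + (0.44/6)·(k1 + 2k2 + 2k3 + k4) = -0.677378
u(0.44) ≈ -0.6774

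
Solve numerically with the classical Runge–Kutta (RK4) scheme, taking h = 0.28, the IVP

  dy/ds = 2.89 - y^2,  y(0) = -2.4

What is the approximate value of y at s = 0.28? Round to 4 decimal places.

-4.3376

RK4: k1 = f(s_n, y_n); k2 = f(s_n + h/2, y_n + (h/2)·k1); k3 = f(s_n + h/2, y_n + (h/2)·k2); k4 = f(s_n + h, y_n + h·k3); y_{n+1} = y_n + (h/6)·(k1 + 2k2 + 2k3 + k4).
s=0.000000, y=-2.400000:
  k1 = f(0.000000, -2.400000) = -2.870000
  k2 = f(0.140000, -2.801800) = -4.960083
  k3 = f(0.140000, -3.094412) = -6.685383
  k4 = f(0.280000, -4.271907) = -15.359193
  y ← -2.400000 + (0.28/6)·(k1 + 2k2 + 2k3 + k4) = -4.337606
y(0.28) ≈ -4.3376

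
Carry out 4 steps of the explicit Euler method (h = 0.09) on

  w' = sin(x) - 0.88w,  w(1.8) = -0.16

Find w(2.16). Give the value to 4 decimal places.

Euler: w_{n+1} = w_n + h·f(x_n, w_n).
x=1.800000, w=-0.160000: f=1.114648 → w ← -0.160000 + 0.09·1.114648 = -0.059682
x=1.890000, w=-0.059682: f=1.002006 → w ← -0.059682 + 0.09·1.002006 = 0.030499
x=1.980000, w=0.030499: f=0.890599 → w ← 0.030499 + 0.09·0.890599 = 0.110653
x=2.070000, w=0.110653: f=0.780590 → w ← 0.110653 + 0.09·0.780590 = 0.180906
w(2.16) ≈ 0.1809

0.1809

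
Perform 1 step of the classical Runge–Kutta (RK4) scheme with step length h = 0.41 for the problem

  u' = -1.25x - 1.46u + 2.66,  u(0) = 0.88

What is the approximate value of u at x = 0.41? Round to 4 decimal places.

1.2165

RK4: k1 = f(x_n, u_n); k2 = f(x_n + h/2, u_n + (h/2)·k1); k3 = f(x_n + h/2, u_n + (h/2)·k2); k4 = f(x_n + h, u_n + h·k3); u_{n+1} = u_n + (h/6)·(k1 + 2k2 + 2k3 + k4).
x=0.000000, u=0.880000:
  k1 = f(0.000000, 0.880000) = 1.375200
  k2 = f(0.205000, 1.161916) = 0.707353
  k3 = f(0.205000, 1.025007) = 0.907239
  k4 = f(0.410000, 1.251968) = 0.319627
  u ← 0.880000 + (0.41/6)·(k1 + 2k2 + 2k3 + k4) = 1.216474
u(0.41) ≈ 1.2165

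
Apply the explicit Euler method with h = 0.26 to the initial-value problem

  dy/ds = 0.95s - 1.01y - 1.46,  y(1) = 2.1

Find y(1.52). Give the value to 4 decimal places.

0.9757

Euler: y_{n+1} = y_n + h·f(s_n, y_n).
s=1.000000, y=2.100000: f=-2.631000 → y ← 2.100000 + 0.26·(-2.631000) = 1.415940
s=1.260000, y=1.415940: f=-1.693099 → y ← 1.415940 + 0.26·(-1.693099) = 0.975734
y(1.52) ≈ 0.9757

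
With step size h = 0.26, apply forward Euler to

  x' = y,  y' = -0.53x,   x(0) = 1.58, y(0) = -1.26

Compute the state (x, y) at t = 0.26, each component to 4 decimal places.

Euler on (x,y): x_{n+1} = x_n + h·x', y_{n+1} = y_n + h·y'.
0.000000: (1.580000, -1.260000); f=(-1.260000, -0.837400) → (1.252400, -1.477724)
(x(0.26), y(0.26)) ≈ (1.2524, -1.4777)

1.2524, -1.4777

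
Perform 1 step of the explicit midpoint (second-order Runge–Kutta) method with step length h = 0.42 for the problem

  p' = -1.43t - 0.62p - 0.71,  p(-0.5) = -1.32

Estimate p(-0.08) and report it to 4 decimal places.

-1.1453

Midpoint: k1 = f(t_n, p_n); k2 = f(t_n + h/2, p_n + (h/2)·k1); p_{n+1} = p_n + h·k2.
t=-0.500000, p=-1.320000:
  k1 = f(-0.500000, -1.320000) = 0.823400
  k2 = f(-0.290000, -1.147086) = 0.415893
  p ← -1.320000 + 0.42·0.415893 = -1.145325
p(-0.08) ≈ -1.1453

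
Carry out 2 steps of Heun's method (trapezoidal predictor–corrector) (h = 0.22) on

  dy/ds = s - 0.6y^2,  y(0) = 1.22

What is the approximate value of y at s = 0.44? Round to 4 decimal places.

Heun: k1 = f(s_n, y_n); k2 = f(s_n + h, y_n + h·k1); y_{n+1} = y_n + (h/2)·(k1 + k2).
s=0.000000, y=1.220000:
  k1 = f(0.000000, 1.220000) = -0.893040
  k2 = f(0.220000, 1.023531) = -0.408570
  y ← 1.220000 + (0.22/2)·(-0.893040 + (-0.408570)) = 1.076823
s=0.220000, y=1.076823:
  k1 = f(0.220000, 1.076823) = -0.475729
  k2 = f(0.440000, 0.972163) = -0.127060
  y ← 1.076823 + (0.22/2)·(-0.475729 + (-0.127060)) = 1.010516
y(0.44) ≈ 1.0105

1.0105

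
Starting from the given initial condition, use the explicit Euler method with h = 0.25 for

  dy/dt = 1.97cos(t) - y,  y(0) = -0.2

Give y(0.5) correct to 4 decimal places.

Euler: y_{n+1} = y_n + h·f(t_n, y_n).
t=0.000000, y=-0.200000: f=2.170000 → y ← -0.200000 + 0.25·2.170000 = 0.342500
t=0.250000, y=0.342500: f=1.566257 → y ← 0.342500 + 0.25·1.566257 = 0.734064
y(0.5) ≈ 0.7341

0.7341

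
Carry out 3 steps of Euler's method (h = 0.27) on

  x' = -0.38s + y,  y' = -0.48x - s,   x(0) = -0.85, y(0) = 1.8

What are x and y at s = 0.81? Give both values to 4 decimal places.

0.5774, 1.7226

Euler on (x,y): x_{n+1} = x_n + h·x', y_{n+1} = y_n + h·y'.
0.000000: (-0.850000, 1.800000); f=(1.800000, 0.408000) → (-0.364000, 1.910160)
0.270000: (-0.364000, 1.910160); f=(1.807560, -0.095280) → (0.124041, 1.884434)
0.540000: (0.124041, 1.884434); f=(1.679234, -0.599540) → (0.577434, 1.722559)
(x(0.81), y(0.81)) ≈ (0.5774, 1.7226)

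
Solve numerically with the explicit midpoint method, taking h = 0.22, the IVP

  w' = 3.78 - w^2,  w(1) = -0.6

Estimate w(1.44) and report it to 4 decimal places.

0.9646

Midpoint: k1 = f(t_n, w_n); k2 = f(t_n + h/2, w_n + (h/2)·k1); w_{n+1} = w_n + h·k2.
t=1.000000, w=-0.600000:
  k1 = f(1.000000, -0.600000) = 3.420000
  k2 = f(1.110000, -0.223800) = 3.729914
  w ← -0.600000 + 0.22·3.729914 = 0.220581
t=1.220000, w=0.220581:
  k1 = f(1.220000, 0.220581) = 3.731344
  k2 = f(1.330000, 0.631029) = 3.381803
  w ← 0.220581 + 0.22·3.381803 = 0.964578
w(1.44) ≈ 0.9646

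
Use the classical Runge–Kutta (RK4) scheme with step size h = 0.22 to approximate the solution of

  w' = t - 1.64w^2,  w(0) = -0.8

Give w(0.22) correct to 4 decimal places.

-1.0931

RK4: k1 = f(t_n, w_n); k2 = f(t_n + h/2, w_n + (h/2)·k1); k3 = f(t_n + h/2, w_n + (h/2)·k2); k4 = f(t_n + h, w_n + h·k3); w_{n+1} = w_n + (h/6)·(k1 + 2k2 + 2k3 + k4).
t=0.000000, w=-0.800000:
  k1 = f(0.000000, -0.800000) = -1.049600
  k2 = f(0.110000, -0.915456) = -1.264418
  k3 = f(0.110000, -0.939086) = -1.336287
  k4 = f(0.220000, -1.093983) = -1.742751
  w ← -0.800000 + (0.22/6)·(k1 + 2k2 + 2k3 + k4) = -1.093105
w(0.22) ≈ -1.0931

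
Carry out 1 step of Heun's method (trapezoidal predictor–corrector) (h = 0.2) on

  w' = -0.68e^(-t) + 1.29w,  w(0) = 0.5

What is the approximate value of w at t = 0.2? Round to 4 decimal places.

0.5044

Heun: k1 = f(t_n, w_n); k2 = f(t_n + h, w_n + h·k1); w_{n+1} = w_n + (h/2)·(k1 + k2).
t=0.000000, w=0.500000:
  k1 = f(0.000000, 0.500000) = -0.035000
  k2 = f(0.200000, 0.493000) = 0.079233
  w ← 0.500000 + (0.2/2)·(-0.035000 + 0.079233) = 0.504423
w(0.2) ≈ 0.5044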